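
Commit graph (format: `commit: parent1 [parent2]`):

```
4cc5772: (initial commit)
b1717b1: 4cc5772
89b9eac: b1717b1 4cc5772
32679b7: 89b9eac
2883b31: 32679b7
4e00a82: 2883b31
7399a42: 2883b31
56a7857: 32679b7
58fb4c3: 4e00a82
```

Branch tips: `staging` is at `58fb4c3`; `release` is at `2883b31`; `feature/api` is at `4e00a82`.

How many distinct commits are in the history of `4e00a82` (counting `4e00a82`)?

6

Walking parent pointers from 4e00a82: reachable set = {2883b31, 32679b7, 4cc5772, 4e00a82, 89b9eac, b1717b1}.
That is 6 commits.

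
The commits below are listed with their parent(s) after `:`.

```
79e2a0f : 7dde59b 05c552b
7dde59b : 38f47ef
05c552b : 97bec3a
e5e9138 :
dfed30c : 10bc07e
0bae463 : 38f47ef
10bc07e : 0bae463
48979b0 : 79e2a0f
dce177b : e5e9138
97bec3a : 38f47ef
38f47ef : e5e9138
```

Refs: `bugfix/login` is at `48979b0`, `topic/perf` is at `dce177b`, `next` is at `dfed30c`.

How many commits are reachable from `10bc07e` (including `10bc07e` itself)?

4

Walking parent pointers from 10bc07e: reachable set = {0bae463, 10bc07e, 38f47ef, e5e9138}.
That is 4 commits.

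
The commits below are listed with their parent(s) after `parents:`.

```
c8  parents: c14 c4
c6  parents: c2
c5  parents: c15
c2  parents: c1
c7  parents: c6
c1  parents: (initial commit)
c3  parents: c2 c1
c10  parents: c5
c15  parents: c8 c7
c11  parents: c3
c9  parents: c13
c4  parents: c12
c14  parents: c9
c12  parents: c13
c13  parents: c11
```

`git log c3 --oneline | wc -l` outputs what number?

3

Walking parent pointers from c3: reachable set = {c1, c2, c3}.
That is 3 commits.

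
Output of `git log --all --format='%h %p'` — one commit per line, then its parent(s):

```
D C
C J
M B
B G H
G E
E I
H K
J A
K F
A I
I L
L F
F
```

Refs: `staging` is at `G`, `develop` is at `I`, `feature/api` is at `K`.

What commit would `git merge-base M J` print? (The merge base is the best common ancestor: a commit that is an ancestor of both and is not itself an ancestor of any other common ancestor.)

I

Ancestors of M: {B, E, F, G, H, I, K, L, M}.
Ancestors of J: {A, F, I, J, L}.
Common ancestors: {F, I, L}.
Among these, I is not an ancestor of any other common ancestor — it is the merge base.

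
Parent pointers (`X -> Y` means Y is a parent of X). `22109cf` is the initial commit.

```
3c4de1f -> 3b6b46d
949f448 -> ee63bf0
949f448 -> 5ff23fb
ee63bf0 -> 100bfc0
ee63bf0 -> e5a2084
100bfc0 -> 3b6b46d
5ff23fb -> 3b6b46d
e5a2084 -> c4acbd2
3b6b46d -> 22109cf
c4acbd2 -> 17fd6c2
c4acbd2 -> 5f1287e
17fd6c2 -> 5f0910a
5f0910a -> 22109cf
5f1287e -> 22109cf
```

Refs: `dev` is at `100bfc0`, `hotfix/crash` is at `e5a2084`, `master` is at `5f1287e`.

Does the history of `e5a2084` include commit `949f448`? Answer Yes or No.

Ancestors of e5a2084: {17fd6c2, 22109cf, 5f0910a, 5f1287e, c4acbd2, e5a2084}.
949f448 is not in that set, so it is not an ancestor of e5a2084.

No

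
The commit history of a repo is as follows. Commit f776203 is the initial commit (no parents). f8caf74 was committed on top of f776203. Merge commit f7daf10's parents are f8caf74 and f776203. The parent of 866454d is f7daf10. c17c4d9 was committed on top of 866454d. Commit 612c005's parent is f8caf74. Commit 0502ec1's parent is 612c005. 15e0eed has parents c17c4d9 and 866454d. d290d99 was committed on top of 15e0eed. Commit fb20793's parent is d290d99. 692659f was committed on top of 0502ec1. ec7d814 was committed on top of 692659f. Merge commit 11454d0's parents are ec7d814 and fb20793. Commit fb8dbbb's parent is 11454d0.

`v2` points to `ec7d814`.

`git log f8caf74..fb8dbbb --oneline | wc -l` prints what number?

Reachable from fb8dbbb: {0502ec1, 11454d0, 15e0eed, 612c005, 692659f, 866454d, c17c4d9, d290d99, ec7d814, f776203, f7daf10, f8caf74, fb20793, fb8dbbb}.
Reachable from f8caf74: {f776203, f8caf74}.
In fb8dbbb's history but not f8caf74's: {0502ec1, 11454d0, 15e0eed, 612c005, 692659f, 866454d, c17c4d9, d290d99, ec7d814, f7daf10, fb20793, fb8dbbb} — 12 commits.

12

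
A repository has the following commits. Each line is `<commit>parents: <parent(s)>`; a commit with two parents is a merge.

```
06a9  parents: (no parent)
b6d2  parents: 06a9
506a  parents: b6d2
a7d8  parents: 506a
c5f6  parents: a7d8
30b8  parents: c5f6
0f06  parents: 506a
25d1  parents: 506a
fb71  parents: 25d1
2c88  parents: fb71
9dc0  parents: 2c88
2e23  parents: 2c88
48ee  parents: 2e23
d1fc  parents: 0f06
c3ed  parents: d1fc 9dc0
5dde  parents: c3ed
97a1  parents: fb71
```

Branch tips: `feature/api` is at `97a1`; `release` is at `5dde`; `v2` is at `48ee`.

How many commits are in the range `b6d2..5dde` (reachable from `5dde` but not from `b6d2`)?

Reachable from 5dde: {06a9, 0f06, 25d1, 2c88, 506a, 5dde, 9dc0, b6d2, c3ed, d1fc, fb71}.
Reachable from b6d2: {06a9, b6d2}.
In 5dde's history but not b6d2's: {0f06, 25d1, 2c88, 506a, 5dde, 9dc0, c3ed, d1fc, fb71} — 9 commits.

9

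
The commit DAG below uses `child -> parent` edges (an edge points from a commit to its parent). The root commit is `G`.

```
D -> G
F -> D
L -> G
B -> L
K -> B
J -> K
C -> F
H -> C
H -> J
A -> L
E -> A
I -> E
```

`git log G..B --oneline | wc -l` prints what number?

2

Reachable from B: {B, G, L}.
Reachable from G: {G}.
In B's history but not G's: {B, L} — 2 commits.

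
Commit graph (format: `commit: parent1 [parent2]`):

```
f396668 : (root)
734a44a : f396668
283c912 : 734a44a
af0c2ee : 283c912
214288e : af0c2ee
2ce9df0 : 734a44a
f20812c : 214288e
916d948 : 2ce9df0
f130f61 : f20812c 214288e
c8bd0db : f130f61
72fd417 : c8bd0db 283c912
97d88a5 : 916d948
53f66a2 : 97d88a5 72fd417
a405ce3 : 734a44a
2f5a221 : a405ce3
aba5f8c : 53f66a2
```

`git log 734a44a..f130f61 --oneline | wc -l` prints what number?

Reachable from f130f61: {214288e, 283c912, 734a44a, af0c2ee, f130f61, f20812c, f396668}.
Reachable from 734a44a: {734a44a, f396668}.
In f130f61's history but not 734a44a's: {214288e, 283c912, af0c2ee, f130f61, f20812c} — 5 commits.

5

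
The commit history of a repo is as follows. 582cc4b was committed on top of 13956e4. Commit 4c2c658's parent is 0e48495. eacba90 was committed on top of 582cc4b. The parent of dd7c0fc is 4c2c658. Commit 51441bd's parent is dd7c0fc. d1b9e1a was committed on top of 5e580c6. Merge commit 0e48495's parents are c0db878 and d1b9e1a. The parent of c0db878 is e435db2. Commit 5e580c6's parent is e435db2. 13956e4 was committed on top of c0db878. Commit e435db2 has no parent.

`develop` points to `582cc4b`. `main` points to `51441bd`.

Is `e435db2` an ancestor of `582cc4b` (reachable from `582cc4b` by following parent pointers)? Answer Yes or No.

Ancestors of 582cc4b (commits reachable by following parents): {13956e4, 582cc4b, c0db878, e435db2}.
e435db2 is in that set, so it is an ancestor of 582cc4b.

Yes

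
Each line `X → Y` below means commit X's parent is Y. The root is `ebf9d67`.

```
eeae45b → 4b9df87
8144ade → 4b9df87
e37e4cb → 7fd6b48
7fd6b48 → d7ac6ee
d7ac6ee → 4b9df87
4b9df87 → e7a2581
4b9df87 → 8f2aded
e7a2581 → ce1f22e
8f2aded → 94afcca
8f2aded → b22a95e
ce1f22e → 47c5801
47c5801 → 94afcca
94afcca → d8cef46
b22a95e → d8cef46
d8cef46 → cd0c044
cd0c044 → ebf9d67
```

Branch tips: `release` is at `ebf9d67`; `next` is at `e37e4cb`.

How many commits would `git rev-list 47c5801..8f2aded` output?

2

Reachable from 8f2aded: {8f2aded, 94afcca, b22a95e, cd0c044, d8cef46, ebf9d67}.
Reachable from 47c5801: {47c5801, 94afcca, cd0c044, d8cef46, ebf9d67}.
In 8f2aded's history but not 47c5801's: {8f2aded, b22a95e} — 2 commits.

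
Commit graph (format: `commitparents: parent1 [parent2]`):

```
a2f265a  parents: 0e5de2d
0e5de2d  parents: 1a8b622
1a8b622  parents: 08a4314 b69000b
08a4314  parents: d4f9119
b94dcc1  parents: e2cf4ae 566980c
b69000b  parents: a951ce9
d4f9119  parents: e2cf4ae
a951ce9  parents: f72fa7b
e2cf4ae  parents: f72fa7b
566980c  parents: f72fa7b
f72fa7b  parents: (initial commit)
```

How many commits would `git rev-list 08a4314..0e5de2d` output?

4

Reachable from 0e5de2d: {08a4314, 0e5de2d, 1a8b622, a951ce9, b69000b, d4f9119, e2cf4ae, f72fa7b}.
Reachable from 08a4314: {08a4314, d4f9119, e2cf4ae, f72fa7b}.
In 0e5de2d's history but not 08a4314's: {0e5de2d, 1a8b622, a951ce9, b69000b} — 4 commits.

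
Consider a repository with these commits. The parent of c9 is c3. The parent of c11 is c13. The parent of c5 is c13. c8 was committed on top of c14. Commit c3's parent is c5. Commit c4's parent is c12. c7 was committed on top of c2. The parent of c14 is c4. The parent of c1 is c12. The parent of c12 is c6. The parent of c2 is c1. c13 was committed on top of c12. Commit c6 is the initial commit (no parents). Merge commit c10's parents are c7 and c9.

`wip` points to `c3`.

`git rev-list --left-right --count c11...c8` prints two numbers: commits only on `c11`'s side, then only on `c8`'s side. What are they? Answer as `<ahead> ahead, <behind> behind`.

Reachable from c11: {c11, c12, c13, c6}.
Reachable from c8: {c12, c14, c4, c6, c8}.
Only in c11's history (ahead): {c11, c13} — 2.
Only in c8's history (behind): {c14, c4, c8} — 3.

2 ahead, 3 behind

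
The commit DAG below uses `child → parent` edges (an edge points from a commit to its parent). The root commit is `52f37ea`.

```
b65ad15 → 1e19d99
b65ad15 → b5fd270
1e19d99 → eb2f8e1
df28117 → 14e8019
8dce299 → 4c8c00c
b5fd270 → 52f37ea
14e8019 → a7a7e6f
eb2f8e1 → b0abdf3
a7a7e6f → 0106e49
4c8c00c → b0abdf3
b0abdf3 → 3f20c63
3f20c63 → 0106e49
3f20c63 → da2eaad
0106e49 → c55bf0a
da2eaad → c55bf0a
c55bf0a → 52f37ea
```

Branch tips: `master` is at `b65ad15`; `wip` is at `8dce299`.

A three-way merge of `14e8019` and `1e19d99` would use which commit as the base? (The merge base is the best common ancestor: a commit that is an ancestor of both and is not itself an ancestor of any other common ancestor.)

0106e49

Ancestors of 14e8019: {0106e49, 14e8019, 52f37ea, a7a7e6f, c55bf0a}.
Ancestors of 1e19d99: {0106e49, 1e19d99, 3f20c63, 52f37ea, b0abdf3, c55bf0a, da2eaad, eb2f8e1}.
Common ancestors: {0106e49, 52f37ea, c55bf0a}.
Among these, 0106e49 is not an ancestor of any other common ancestor — it is the merge base.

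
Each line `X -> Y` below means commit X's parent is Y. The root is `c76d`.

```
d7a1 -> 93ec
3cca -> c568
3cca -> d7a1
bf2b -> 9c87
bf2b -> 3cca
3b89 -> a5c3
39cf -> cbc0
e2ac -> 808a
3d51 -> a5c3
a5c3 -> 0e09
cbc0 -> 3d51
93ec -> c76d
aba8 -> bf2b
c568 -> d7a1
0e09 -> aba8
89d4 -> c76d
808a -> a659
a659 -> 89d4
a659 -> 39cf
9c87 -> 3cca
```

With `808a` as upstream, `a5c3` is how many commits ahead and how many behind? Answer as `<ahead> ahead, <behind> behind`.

Reachable from a5c3: {0e09, 3cca, 93ec, 9c87, a5c3, aba8, bf2b, c568, c76d, d7a1}.
Reachable from 808a: {0e09, 39cf, 3cca, 3d51, 808a, 89d4, 93ec, 9c87, a5c3, a659, aba8, bf2b, c568, c76d, cbc0, d7a1}.
Only in a5c3's history (ahead): {} — 0.
Only in 808a's history (behind): {39cf, 3d51, 808a, 89d4, a659, cbc0} — 6.

0 ahead, 6 behind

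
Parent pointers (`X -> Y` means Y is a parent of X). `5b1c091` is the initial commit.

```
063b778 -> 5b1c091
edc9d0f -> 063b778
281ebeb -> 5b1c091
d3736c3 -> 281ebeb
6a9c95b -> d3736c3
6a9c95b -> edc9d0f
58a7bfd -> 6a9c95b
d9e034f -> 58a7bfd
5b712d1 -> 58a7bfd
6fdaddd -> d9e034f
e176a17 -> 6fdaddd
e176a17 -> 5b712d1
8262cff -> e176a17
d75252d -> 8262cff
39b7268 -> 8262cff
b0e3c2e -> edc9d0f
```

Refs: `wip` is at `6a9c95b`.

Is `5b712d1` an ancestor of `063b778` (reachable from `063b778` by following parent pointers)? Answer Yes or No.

No

Ancestors of 063b778: {063b778, 5b1c091}.
5b712d1 is not in that set, so it is not an ancestor of 063b778.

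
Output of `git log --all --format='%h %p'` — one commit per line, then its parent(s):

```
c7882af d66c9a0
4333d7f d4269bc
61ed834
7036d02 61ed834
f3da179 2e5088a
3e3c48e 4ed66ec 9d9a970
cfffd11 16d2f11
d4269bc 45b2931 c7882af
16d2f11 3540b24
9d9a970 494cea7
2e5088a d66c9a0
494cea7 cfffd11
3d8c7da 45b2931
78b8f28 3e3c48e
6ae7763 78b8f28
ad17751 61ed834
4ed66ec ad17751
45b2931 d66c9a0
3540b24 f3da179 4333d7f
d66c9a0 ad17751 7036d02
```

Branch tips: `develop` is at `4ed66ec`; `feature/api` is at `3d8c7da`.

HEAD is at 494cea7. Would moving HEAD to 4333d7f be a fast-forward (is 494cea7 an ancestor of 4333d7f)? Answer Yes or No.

No

A fast-forward from 494cea7 to 4333d7f is possible iff 494cea7 is an ancestor of 4333d7f.
Ancestors of 4333d7f: {4333d7f, 45b2931, 61ed834, 7036d02, ad17751, c7882af, d4269bc, d66c9a0}.
494cea7 is not among them, so fast-forward is not possible.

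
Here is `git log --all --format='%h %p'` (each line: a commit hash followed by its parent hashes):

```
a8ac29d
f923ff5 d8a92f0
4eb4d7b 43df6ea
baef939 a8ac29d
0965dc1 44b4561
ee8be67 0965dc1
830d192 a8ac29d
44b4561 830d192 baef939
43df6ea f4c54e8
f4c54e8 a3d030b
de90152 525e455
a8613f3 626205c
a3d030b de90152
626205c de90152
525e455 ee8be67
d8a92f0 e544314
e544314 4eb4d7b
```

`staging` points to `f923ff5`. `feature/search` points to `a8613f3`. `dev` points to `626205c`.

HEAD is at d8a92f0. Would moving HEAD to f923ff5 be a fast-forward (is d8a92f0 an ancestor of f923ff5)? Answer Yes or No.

A fast-forward from d8a92f0 to f923ff5 is possible iff d8a92f0 is an ancestor of f923ff5.
Ancestors of f923ff5: {0965dc1, 43df6ea, 44b4561, 4eb4d7b, 525e455, 830d192, a3d030b, a8ac29d, baef939, d8a92f0, de90152, e544314, ee8be67, f4c54e8, f923ff5}.
d8a92f0 is among them, so fast-forward is possible.

Yes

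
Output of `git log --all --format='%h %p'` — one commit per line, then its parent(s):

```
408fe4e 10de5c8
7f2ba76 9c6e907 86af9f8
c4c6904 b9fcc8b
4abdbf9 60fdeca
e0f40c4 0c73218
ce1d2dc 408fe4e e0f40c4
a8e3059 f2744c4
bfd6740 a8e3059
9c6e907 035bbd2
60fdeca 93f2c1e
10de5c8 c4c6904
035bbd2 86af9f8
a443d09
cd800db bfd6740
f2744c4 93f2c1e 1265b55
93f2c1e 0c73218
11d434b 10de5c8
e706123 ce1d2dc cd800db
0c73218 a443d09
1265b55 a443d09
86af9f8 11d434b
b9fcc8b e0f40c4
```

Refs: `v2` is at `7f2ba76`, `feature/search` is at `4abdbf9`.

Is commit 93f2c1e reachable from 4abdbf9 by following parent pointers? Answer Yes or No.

Yes

Ancestors of 4abdbf9 (commits reachable by following parents): {0c73218, 4abdbf9, 60fdeca, 93f2c1e, a443d09}.
93f2c1e is in that set, so it is an ancestor of 4abdbf9.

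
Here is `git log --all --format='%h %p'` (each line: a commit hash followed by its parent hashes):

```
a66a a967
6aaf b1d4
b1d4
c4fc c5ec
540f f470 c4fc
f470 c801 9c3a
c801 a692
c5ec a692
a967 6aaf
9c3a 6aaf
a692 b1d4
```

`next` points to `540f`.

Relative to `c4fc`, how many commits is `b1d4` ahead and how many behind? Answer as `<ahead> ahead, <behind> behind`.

0 ahead, 3 behind

Reachable from b1d4: {b1d4}.
Reachable from c4fc: {a692, b1d4, c4fc, c5ec}.
Only in b1d4's history (ahead): {} — 0.
Only in c4fc's history (behind): {a692, c4fc, c5ec} — 3.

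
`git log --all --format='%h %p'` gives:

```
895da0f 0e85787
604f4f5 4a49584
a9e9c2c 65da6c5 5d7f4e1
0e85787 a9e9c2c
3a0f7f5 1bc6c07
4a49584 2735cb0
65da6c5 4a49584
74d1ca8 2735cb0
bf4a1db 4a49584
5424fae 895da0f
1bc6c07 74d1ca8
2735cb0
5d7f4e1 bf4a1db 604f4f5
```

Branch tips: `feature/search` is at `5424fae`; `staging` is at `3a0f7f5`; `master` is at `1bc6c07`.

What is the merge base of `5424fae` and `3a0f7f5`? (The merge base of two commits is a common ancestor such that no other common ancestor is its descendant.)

Ancestors of 5424fae: {0e85787, 2735cb0, 4a49584, 5424fae, 5d7f4e1, 604f4f5, 65da6c5, 895da0f, a9e9c2c, bf4a1db}.
Ancestors of 3a0f7f5: {1bc6c07, 2735cb0, 3a0f7f5, 74d1ca8}.
Common ancestors: {2735cb0}.
The only common ancestor is 2735cb0, so it is the merge base.

2735cb0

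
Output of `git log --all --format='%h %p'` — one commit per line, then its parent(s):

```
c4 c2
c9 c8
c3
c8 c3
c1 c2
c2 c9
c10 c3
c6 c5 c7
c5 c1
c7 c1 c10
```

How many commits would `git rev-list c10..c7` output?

5

Reachable from c7: {c1, c10, c2, c3, c7, c8, c9}.
Reachable from c10: {c10, c3}.
In c7's history but not c10's: {c1, c2, c7, c8, c9} — 5 commits.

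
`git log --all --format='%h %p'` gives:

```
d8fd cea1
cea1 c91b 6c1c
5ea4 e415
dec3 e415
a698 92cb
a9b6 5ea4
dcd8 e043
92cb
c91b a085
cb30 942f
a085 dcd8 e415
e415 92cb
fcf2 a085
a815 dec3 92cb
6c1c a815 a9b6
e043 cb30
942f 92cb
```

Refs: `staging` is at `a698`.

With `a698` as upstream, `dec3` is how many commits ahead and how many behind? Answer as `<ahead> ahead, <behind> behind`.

Reachable from dec3: {92cb, dec3, e415}.
Reachable from a698: {92cb, a698}.
Only in dec3's history (ahead): {dec3, e415} — 2.
Only in a698's history (behind): {a698} — 1.

2 ahead, 1 behind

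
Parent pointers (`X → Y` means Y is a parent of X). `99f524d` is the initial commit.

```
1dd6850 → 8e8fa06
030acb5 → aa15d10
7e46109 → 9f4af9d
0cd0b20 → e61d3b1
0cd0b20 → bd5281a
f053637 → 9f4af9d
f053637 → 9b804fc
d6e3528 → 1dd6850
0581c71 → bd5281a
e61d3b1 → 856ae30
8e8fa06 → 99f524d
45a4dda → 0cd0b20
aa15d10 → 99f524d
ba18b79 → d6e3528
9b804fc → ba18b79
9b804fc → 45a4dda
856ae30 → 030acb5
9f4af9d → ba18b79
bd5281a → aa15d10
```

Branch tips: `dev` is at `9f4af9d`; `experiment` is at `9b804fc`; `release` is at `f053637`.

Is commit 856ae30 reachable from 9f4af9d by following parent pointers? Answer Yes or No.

No

Ancestors of 9f4af9d: {1dd6850, 8e8fa06, 99f524d, 9f4af9d, ba18b79, d6e3528}.
856ae30 is not in that set, so it is not an ancestor of 9f4af9d.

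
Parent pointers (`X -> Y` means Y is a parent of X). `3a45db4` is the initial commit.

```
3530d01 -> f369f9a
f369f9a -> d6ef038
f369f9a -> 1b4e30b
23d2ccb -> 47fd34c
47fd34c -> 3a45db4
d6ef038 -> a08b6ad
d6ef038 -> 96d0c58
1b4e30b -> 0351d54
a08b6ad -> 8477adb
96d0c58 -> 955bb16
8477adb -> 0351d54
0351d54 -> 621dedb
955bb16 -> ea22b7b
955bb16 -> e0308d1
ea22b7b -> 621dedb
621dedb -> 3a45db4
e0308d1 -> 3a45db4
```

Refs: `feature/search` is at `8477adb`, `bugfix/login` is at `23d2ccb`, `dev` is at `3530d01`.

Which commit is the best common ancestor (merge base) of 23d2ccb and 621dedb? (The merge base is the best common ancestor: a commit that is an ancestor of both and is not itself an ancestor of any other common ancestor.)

Ancestors of 23d2ccb: {23d2ccb, 3a45db4, 47fd34c}.
Ancestors of 621dedb: {3a45db4, 621dedb}.
Common ancestors: {3a45db4}.
The only common ancestor is 3a45db4, so it is the merge base.

3a45db4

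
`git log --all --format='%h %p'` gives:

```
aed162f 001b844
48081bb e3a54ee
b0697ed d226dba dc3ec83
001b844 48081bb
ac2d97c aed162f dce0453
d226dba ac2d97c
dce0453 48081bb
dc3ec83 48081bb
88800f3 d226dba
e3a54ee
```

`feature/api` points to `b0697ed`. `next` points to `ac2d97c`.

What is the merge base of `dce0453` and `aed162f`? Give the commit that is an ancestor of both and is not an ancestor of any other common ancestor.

48081bb

Ancestors of dce0453: {48081bb, dce0453, e3a54ee}.
Ancestors of aed162f: {001b844, 48081bb, aed162f, e3a54ee}.
Common ancestors: {48081bb, e3a54ee}.
Among these, 48081bb is not an ancestor of any other common ancestor — it is the merge base.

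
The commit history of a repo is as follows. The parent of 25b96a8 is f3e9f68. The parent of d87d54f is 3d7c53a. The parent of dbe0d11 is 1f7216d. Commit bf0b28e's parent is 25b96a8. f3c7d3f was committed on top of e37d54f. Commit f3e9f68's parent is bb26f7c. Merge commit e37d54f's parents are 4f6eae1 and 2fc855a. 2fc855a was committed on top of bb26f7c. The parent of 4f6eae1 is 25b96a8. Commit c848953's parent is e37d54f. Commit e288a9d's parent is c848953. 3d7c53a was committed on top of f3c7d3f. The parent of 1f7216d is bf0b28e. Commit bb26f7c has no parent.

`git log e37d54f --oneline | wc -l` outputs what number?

6

Walking parent pointers from e37d54f: reachable set = {25b96a8, 2fc855a, 4f6eae1, bb26f7c, e37d54f, f3e9f68}.
That is 6 commits.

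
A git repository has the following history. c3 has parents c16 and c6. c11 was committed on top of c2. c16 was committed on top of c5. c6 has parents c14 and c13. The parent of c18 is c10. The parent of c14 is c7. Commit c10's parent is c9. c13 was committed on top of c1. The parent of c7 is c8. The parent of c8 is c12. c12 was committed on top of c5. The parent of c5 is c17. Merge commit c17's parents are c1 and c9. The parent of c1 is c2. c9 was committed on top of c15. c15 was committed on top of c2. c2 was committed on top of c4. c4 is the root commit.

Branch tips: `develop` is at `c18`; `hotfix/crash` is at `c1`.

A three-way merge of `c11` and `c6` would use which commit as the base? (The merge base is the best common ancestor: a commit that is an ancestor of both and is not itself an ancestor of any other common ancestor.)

c2

Ancestors of c11: {c11, c2, c4}.
Ancestors of c6: {c1, c12, c13, c14, c15, c17, c2, c4, c5, c6, c7, c8, c9}.
Common ancestors: {c2, c4}.
Among these, c2 is not an ancestor of any other common ancestor — it is the merge base.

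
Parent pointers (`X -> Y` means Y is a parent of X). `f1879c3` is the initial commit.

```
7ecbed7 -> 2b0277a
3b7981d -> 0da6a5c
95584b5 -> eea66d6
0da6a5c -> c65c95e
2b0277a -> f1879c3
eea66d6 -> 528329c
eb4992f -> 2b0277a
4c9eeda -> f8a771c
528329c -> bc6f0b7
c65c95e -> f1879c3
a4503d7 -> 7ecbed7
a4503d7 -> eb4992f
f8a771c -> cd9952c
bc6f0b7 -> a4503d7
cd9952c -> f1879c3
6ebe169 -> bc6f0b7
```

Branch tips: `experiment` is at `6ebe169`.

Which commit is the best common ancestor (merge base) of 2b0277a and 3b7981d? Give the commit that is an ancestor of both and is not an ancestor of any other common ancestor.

Ancestors of 2b0277a: {2b0277a, f1879c3}.
Ancestors of 3b7981d: {0da6a5c, 3b7981d, c65c95e, f1879c3}.
Common ancestors: {f1879c3}.
The only common ancestor is f1879c3, so it is the merge base.

f1879c3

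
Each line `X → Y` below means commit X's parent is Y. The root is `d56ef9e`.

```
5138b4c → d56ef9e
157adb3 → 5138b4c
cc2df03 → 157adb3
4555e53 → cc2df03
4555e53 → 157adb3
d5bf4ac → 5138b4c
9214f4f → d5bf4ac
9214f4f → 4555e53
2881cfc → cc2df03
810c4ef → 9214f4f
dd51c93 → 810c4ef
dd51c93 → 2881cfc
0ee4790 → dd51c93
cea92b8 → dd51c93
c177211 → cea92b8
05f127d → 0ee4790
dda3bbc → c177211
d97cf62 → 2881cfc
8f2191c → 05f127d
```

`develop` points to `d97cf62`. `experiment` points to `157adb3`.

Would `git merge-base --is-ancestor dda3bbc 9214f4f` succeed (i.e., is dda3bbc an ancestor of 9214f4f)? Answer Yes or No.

No

Ancestors of 9214f4f: {157adb3, 4555e53, 5138b4c, 9214f4f, cc2df03, d56ef9e, d5bf4ac}.
dda3bbc is not in that set, so it is not an ancestor of 9214f4f.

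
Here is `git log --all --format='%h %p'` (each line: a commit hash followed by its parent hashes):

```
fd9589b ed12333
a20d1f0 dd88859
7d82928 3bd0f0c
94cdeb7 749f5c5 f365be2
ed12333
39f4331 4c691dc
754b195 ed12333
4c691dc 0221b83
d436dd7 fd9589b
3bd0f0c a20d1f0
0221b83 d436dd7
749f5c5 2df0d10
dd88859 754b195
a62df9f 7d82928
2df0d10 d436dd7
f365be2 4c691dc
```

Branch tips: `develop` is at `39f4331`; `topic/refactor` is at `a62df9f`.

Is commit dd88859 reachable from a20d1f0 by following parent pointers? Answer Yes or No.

Ancestors of a20d1f0 (commits reachable by following parents): {754b195, a20d1f0, dd88859, ed12333}.
dd88859 is in that set, so it is an ancestor of a20d1f0.

Yes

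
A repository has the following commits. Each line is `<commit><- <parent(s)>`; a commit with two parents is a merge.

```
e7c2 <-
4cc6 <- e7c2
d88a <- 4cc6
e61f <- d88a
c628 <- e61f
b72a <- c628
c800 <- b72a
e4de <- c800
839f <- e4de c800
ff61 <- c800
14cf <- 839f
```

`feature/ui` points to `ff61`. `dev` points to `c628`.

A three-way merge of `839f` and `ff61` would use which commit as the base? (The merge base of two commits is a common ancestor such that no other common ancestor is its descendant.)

Ancestors of 839f: {4cc6, 839f, b72a, c628, c800, d88a, e4de, e61f, e7c2}.
Ancestors of ff61: {4cc6, b72a, c628, c800, d88a, e61f, e7c2, ff61}.
Common ancestors: {4cc6, b72a, c628, c800, d88a, e61f, e7c2}.
Among these, c800 is not an ancestor of any other common ancestor — it is the merge base.

c800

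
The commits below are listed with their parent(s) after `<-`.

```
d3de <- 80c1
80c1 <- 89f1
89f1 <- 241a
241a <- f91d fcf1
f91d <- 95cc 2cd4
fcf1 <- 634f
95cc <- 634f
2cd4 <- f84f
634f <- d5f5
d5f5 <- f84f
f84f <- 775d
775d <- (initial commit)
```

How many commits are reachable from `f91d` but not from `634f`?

3

Reachable from f91d: {2cd4, 634f, 775d, 95cc, d5f5, f84f, f91d}.
Reachable from 634f: {634f, 775d, d5f5, f84f}.
In f91d's history but not 634f's: {2cd4, 95cc, f91d} — 3 commits.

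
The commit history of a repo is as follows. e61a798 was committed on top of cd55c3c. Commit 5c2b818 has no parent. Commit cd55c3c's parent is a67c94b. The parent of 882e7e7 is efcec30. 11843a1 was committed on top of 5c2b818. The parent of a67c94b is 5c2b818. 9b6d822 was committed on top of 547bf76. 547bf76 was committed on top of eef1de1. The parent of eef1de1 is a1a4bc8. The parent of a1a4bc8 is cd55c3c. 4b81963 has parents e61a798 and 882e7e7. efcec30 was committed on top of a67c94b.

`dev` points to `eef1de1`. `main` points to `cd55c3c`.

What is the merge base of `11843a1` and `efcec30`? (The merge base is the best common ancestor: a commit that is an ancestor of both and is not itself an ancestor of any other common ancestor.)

5c2b818

Ancestors of 11843a1: {11843a1, 5c2b818}.
Ancestors of efcec30: {5c2b818, a67c94b, efcec30}.
Common ancestors: {5c2b818}.
The only common ancestor is 5c2b818, so it is the merge base.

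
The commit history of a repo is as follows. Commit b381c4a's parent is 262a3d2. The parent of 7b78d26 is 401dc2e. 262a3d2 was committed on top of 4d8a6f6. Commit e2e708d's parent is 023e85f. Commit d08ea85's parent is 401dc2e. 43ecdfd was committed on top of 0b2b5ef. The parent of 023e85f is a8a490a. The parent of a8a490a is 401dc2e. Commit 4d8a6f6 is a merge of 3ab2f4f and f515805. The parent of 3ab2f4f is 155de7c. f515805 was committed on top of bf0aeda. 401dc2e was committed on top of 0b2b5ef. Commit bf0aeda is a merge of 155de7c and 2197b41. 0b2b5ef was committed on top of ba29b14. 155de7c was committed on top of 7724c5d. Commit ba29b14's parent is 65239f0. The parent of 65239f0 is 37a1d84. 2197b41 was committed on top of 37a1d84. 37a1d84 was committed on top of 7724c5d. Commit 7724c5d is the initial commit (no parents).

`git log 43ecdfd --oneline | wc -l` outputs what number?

Walking parent pointers from 43ecdfd: reachable set = {0b2b5ef, 37a1d84, 43ecdfd, 65239f0, 7724c5d, ba29b14}.
That is 6 commits.

6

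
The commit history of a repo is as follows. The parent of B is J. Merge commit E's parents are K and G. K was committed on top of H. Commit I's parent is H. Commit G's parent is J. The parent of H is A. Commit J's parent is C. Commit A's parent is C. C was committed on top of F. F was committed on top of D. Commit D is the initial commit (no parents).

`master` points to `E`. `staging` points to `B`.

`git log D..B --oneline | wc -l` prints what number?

Reachable from B: {B, C, D, F, J}.
Reachable from D: {D}.
In B's history but not D's: {B, C, F, J} — 4 commits.

4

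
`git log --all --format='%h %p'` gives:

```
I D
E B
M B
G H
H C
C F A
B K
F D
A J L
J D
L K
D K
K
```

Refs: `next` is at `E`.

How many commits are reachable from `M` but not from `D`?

2

Reachable from M: {B, K, M}.
Reachable from D: {D, K}.
In M's history but not D's: {B, M} — 2 commits.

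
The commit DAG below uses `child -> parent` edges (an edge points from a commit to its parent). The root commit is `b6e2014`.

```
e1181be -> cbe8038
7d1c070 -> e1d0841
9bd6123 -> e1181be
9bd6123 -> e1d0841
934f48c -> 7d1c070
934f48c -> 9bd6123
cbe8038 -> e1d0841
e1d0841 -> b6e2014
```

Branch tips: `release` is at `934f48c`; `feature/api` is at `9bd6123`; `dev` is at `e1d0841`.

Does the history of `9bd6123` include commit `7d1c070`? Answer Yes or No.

Ancestors of 9bd6123: {9bd6123, b6e2014, cbe8038, e1181be, e1d0841}.
7d1c070 is not in that set, so it is not an ancestor of 9bd6123.

No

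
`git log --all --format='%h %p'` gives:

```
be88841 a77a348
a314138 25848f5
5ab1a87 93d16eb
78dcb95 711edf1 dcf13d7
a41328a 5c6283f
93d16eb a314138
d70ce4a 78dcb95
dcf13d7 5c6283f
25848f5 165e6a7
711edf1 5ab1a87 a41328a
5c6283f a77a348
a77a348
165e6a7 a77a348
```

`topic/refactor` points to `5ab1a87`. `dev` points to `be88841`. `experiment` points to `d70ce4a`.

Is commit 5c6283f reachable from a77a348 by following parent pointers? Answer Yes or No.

Ancestors of a77a348: {a77a348}.
5c6283f is not in that set, so it is not an ancestor of a77a348.

No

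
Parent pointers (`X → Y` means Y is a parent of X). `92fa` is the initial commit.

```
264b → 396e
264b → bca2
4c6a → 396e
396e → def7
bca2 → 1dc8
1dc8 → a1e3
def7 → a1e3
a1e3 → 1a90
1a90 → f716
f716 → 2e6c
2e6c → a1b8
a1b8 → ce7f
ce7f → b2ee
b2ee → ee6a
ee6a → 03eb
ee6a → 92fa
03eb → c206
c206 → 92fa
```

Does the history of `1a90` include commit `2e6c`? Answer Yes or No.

Yes

Ancestors of 1a90 (commits reachable by following parents): {03eb, 1a90, 2e6c, 92fa, a1b8, b2ee, c206, ce7f, ee6a, f716}.
2e6c is in that set, so it is an ancestor of 1a90.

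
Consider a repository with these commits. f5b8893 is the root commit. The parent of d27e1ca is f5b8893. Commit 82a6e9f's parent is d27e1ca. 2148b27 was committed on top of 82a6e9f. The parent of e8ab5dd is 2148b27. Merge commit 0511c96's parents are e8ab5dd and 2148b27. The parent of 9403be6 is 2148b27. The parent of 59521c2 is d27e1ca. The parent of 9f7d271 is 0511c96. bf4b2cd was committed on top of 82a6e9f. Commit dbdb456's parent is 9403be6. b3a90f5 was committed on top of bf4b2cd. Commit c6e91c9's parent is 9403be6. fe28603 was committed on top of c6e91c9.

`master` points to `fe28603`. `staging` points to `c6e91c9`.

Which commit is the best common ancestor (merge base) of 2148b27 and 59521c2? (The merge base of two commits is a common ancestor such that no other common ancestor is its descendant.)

d27e1ca

Ancestors of 2148b27: {2148b27, 82a6e9f, d27e1ca, f5b8893}.
Ancestors of 59521c2: {59521c2, d27e1ca, f5b8893}.
Common ancestors: {d27e1ca, f5b8893}.
Among these, d27e1ca is not an ancestor of any other common ancestor — it is the merge base.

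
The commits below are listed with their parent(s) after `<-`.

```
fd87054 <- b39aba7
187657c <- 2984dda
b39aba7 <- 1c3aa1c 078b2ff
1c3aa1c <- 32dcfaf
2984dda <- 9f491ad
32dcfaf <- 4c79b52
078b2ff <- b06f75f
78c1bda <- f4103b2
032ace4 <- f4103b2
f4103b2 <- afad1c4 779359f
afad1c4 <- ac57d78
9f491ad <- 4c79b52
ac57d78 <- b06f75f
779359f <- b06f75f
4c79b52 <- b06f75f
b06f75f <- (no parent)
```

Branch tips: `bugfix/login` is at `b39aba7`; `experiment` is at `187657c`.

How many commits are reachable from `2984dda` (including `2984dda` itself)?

Walking parent pointers from 2984dda: reachable set = {2984dda, 4c79b52, 9f491ad, b06f75f}.
That is 4 commits.

4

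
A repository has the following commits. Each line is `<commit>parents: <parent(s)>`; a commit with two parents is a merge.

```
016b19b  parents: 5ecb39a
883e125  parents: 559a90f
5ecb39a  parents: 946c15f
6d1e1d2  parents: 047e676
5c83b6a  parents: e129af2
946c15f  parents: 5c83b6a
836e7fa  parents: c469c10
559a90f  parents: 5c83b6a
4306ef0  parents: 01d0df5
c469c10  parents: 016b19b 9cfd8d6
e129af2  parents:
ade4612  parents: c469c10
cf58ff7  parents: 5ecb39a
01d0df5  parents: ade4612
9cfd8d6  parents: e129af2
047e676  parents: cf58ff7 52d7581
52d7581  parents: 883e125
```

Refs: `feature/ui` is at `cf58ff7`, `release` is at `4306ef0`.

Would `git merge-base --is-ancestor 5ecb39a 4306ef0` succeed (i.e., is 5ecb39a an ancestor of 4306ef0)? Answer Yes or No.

Yes

Ancestors of 4306ef0 (commits reachable by following parents): {016b19b, 01d0df5, 4306ef0, 5c83b6a, 5ecb39a, 946c15f, 9cfd8d6, ade4612, c469c10, e129af2}.
5ecb39a is in that set, so it is an ancestor of 4306ef0.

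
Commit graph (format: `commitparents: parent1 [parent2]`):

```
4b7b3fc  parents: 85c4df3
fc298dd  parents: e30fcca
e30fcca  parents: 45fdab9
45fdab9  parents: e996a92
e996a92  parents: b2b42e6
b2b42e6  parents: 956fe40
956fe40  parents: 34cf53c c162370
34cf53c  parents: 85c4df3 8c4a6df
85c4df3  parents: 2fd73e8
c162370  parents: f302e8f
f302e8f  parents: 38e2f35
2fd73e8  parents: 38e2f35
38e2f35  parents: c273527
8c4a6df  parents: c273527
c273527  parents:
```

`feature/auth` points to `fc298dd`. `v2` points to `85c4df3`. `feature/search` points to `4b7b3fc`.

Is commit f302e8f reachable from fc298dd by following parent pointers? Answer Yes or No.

Yes

Ancestors of fc298dd (commits reachable by following parents): {2fd73e8, 34cf53c, 38e2f35, 45fdab9, 85c4df3, 8c4a6df, 956fe40, b2b42e6, c162370, c273527, e30fcca, e996a92, f302e8f, fc298dd}.
f302e8f is in that set, so it is an ancestor of fc298dd.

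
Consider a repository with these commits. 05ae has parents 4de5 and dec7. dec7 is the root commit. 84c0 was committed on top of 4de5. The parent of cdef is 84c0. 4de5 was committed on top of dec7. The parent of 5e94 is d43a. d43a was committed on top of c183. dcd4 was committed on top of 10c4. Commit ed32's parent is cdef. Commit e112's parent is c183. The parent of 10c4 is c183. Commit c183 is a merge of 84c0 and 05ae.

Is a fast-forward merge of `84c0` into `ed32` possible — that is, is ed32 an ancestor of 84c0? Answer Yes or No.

No

A fast-forward from ed32 to 84c0 is possible iff ed32 is an ancestor of 84c0.
Ancestors of 84c0: {4de5, 84c0, dec7}.
ed32 is not among them, so fast-forward is not possible.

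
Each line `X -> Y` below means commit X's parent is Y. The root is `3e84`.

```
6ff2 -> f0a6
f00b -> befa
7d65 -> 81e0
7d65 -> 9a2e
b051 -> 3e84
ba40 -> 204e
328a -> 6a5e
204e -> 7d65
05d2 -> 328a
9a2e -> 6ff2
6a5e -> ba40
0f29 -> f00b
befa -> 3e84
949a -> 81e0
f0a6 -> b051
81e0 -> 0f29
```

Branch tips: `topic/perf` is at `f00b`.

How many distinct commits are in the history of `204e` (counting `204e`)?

11

Walking parent pointers from 204e: reachable set = {0f29, 204e, 3e84, 6ff2, 7d65, 81e0, 9a2e, b051, befa, f00b, f0a6}.
That is 11 commits.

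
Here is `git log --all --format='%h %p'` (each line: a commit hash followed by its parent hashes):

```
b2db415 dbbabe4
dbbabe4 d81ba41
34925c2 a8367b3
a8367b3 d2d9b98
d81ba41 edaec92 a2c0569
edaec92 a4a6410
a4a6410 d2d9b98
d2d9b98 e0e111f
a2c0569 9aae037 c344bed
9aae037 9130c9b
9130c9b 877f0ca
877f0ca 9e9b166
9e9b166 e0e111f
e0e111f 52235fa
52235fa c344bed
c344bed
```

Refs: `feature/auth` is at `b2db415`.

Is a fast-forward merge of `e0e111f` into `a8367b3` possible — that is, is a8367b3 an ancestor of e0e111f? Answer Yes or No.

A fast-forward from a8367b3 to e0e111f is possible iff a8367b3 is an ancestor of e0e111f.
Ancestors of e0e111f: {52235fa, c344bed, e0e111f}.
a8367b3 is not among them, so fast-forward is not possible.

No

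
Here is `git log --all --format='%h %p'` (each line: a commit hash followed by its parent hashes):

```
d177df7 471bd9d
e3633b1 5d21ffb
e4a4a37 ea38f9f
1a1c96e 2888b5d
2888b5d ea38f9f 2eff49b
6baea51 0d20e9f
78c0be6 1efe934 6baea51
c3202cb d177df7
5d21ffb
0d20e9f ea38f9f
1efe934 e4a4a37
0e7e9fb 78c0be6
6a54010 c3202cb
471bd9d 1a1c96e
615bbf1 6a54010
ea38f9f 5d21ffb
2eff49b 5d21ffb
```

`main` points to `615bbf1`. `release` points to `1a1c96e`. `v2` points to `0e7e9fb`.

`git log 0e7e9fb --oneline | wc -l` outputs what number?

Walking parent pointers from 0e7e9fb: reachable set = {0d20e9f, 0e7e9fb, 1efe934, 5d21ffb, 6baea51, 78c0be6, e4a4a37, ea38f9f}.
That is 8 commits.

8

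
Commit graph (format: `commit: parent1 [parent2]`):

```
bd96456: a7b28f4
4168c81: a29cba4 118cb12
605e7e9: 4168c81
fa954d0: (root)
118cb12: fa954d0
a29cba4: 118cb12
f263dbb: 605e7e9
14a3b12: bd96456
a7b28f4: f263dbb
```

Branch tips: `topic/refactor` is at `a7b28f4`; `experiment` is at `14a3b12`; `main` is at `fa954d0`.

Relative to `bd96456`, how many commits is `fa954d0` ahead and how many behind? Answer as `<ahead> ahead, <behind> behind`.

0 ahead, 7 behind

Reachable from fa954d0: {fa954d0}.
Reachable from bd96456: {118cb12, 4168c81, 605e7e9, a29cba4, a7b28f4, bd96456, f263dbb, fa954d0}.
Only in fa954d0's history (ahead): {} — 0.
Only in bd96456's history (behind): {118cb12, 4168c81, 605e7e9, a29cba4, a7b28f4, bd96456, f263dbb} — 7.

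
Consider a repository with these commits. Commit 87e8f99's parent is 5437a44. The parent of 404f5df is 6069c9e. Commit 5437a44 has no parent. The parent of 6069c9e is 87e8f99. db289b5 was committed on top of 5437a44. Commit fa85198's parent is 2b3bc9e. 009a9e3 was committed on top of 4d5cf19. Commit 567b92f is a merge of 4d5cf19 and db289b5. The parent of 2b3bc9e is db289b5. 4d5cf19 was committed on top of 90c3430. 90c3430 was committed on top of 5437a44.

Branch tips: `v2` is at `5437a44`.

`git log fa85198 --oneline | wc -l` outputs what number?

4

Walking parent pointers from fa85198: reachable set = {2b3bc9e, 5437a44, db289b5, fa85198}.
That is 4 commits.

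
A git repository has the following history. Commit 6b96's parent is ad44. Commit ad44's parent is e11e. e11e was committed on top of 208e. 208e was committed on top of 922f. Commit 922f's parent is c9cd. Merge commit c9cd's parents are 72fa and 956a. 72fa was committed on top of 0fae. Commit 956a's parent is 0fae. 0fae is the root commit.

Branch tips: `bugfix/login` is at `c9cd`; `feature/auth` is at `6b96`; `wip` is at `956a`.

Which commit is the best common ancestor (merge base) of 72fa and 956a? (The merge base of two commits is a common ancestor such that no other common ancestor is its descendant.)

Ancestors of 72fa: {0fae, 72fa}.
Ancestors of 956a: {0fae, 956a}.
Common ancestors: {0fae}.
The only common ancestor is 0fae, so it is the merge base.

0fae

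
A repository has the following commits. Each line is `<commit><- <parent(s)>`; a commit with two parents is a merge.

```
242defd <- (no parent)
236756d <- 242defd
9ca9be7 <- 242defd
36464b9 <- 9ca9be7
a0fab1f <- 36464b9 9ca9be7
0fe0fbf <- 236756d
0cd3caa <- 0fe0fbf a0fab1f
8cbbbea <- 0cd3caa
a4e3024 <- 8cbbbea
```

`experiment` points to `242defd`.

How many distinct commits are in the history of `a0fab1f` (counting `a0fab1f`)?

4

Walking parent pointers from a0fab1f: reachable set = {242defd, 36464b9, 9ca9be7, a0fab1f}.
That is 4 commits.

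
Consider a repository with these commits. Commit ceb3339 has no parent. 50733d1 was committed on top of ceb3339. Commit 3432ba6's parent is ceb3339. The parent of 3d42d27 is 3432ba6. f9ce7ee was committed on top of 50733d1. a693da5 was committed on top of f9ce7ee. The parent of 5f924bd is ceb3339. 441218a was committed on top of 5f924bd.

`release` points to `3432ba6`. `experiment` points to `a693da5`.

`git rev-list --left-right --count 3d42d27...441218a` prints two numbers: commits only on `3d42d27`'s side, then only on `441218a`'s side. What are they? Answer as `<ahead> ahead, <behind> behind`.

Reachable from 3d42d27: {3432ba6, 3d42d27, ceb3339}.
Reachable from 441218a: {441218a, 5f924bd, ceb3339}.
Only in 3d42d27's history (ahead): {3432ba6, 3d42d27} — 2.
Only in 441218a's history (behind): {441218a, 5f924bd} — 2.

2 ahead, 2 behind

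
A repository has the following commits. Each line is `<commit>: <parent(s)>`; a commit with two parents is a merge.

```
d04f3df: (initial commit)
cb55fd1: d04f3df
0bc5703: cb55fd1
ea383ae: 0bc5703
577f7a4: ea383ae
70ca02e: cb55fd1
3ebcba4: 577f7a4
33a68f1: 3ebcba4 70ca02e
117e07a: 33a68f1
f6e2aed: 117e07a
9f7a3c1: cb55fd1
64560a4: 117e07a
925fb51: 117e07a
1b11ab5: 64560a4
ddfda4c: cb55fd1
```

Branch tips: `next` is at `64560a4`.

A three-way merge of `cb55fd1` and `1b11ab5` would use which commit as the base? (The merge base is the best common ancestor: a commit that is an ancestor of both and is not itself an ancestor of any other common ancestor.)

cb55fd1

Ancestors of cb55fd1: {cb55fd1, d04f3df}.
Ancestors of 1b11ab5: {0bc5703, 117e07a, 1b11ab5, 33a68f1, 3ebcba4, 577f7a4, 64560a4, 70ca02e, cb55fd1, d04f3df, ea383ae}.
Common ancestors: {cb55fd1, d04f3df}.
Among these, cb55fd1 is not an ancestor of any other common ancestor — it is the merge base.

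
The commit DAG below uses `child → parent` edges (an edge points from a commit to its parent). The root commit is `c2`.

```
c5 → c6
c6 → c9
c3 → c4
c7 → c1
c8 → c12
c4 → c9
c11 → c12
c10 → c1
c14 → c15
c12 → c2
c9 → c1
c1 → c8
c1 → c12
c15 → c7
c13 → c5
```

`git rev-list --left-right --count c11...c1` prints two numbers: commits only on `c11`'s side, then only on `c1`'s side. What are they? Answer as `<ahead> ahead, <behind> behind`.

1 ahead, 2 behind

Reachable from c11: {c11, c12, c2}.
Reachable from c1: {c1, c12, c2, c8}.
Only in c11's history (ahead): {c11} — 1.
Only in c1's history (behind): {c1, c8} — 2.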